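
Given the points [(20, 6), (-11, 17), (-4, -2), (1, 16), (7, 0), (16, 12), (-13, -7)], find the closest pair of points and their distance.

Computing all pairwise distances among 7 points:

d((20, 6), (-11, 17)) = 32.8938
d((20, 6), (-4, -2)) = 25.2982
d((20, 6), (1, 16)) = 21.4709
d((20, 6), (7, 0)) = 14.3178
d((20, 6), (16, 12)) = 7.2111 <-- minimum
d((20, 6), (-13, -7)) = 35.4683
d((-11, 17), (-4, -2)) = 20.2485
d((-11, 17), (1, 16)) = 12.0416
d((-11, 17), (7, 0)) = 24.7588
d((-11, 17), (16, 12)) = 27.4591
d((-11, 17), (-13, -7)) = 24.0832
d((-4, -2), (1, 16)) = 18.6815
d((-4, -2), (7, 0)) = 11.1803
d((-4, -2), (16, 12)) = 24.4131
d((-4, -2), (-13, -7)) = 10.2956
d((1, 16), (7, 0)) = 17.088
d((1, 16), (16, 12)) = 15.5242
d((1, 16), (-13, -7)) = 26.9258
d((7, 0), (16, 12)) = 15.0
d((7, 0), (-13, -7)) = 21.1896
d((16, 12), (-13, -7)) = 34.6699

Closest pair: (20, 6) and (16, 12) with distance 7.2111

The closest pair is (20, 6) and (16, 12) with Euclidean distance 7.2111. For 7 points, brute-force pairwise comparison is shown above. For large n, the divide-and-conquer algorithm (sort by x, recurse on halves, check the dividing strip) achieves O(n log n).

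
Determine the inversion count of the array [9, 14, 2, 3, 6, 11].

Finding inversions in [9, 14, 2, 3, 6, 11]:

(0, 2): arr[0]=9 > arr[2]=2
(0, 3): arr[0]=9 > arr[3]=3
(0, 4): arr[0]=9 > arr[4]=6
(1, 2): arr[1]=14 > arr[2]=2
(1, 3): arr[1]=14 > arr[3]=3
(1, 4): arr[1]=14 > arr[4]=6
(1, 5): arr[1]=14 > arr[5]=11

Total inversions: 7

The array has 7 inversion(s): (0,2), (0,3), (0,4), (1,2), (1,3), (1,4), (1,5). Each pair (i,j) satisfies i < j and arr[i] > arr[j].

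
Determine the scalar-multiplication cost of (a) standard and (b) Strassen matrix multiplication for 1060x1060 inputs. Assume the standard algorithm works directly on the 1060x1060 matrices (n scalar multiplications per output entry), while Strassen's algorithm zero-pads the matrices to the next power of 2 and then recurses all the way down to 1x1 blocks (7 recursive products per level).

Matrix multiplication for 1060x1060 matrices:

Strassen's algorithm requires power-of-2 dimensions. Pad 1060x1060 to 2048x2048 (next power of 2).

Standard algorithm: 1060^3 = 1191016000 multiplications
Strassen's algorithm: 7^(log2(2048)) = 7^11 = 1977326743 multiplications
Difference: 1191016000 - 1977326743 = -786310743 (Strassen uses MORE here due to padding overhead — for small or just-over-power-of-2 n, padding can outweigh the per-level savings)

Standard: 1191016000 multiplications (1060^3). Strassen: 1977326743 multiplications (7^11, after padding to 2048x2048). Strassen reduces 8 recursive multiplications to 7 at each level.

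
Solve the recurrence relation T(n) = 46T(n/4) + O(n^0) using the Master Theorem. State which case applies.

Master Theorem for T(n) = 46T(n/4) + O(n^0):

a = 46, b = 4, c = 0
log_b(a) = log_4(46) = 2.7618

Case 1: c = 0 < log_4(46) = 2.7618
T(n) = O(n^(log_4 46))

For T(n) = 46T(n/4) + O(n^0): log_4(46) = 2.7618. This is Case 1 of the Master Theorem (c < log_b(a), work dominated by leaves), giving O(n^(log_4 46)).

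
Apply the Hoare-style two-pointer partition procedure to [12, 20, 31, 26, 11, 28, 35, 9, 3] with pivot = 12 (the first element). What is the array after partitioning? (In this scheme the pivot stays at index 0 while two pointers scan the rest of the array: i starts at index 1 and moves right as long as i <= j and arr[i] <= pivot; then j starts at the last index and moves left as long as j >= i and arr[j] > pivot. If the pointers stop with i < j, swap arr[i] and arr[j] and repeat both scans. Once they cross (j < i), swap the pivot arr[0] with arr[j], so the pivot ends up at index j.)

Hoare-style two-pointer partition with pivot = 12:

Initial array: [12, 20, 31, 26, 11, 28, 35, 9, 3]

Pointers start at i = 1, j = 8.
i stops at index 1 (arr[1]=20 > 12), j stops at index 8 (arr[8]=3 <= 12): swap arr[1] and arr[8], array becomes [12, 3, 31, 26, 11, 28, 35, 9, 20]
i stops at index 2 (arr[2]=31 > 12), j stops at index 7 (arr[7]=9 <= 12): swap arr[2] and arr[7], array becomes [12, 3, 9, 26, 11, 28, 35, 31, 20]
i stops at index 3 (arr[3]=26 > 12), j stops at index 4 (arr[4]=11 <= 12): swap arr[3] and arr[4], array becomes [12, 3, 9, 11, 26, 28, 35, 31, 20]
i ends at 4, j ends at 3: the pointers have crossed (j < i), so scanning stops.

Swap pivot arr[0] with arr[3] to place pivot at position 3: [11, 3, 9, 12, 26, 28, 35, 31, 20]
Pivot position: 3

After partitioning with pivot 12, the array becomes [11, 3, 9, 12, 26, 28, 35, 31, 20]. The pivot is placed at index 3. All elements to the left of the pivot are <= 12, and all elements to the right are > 12.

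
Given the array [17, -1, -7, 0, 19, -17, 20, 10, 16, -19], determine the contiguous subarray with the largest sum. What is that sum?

Using Kadane's algorithm on [17, -1, -7, 0, 19, -17, 20, 10, 16, -19]:

Scanning through the array:
Position 1 (value -1): max_ending_here = 16, max_so_far = 17
Position 2 (value -7): max_ending_here = 9, max_so_far = 17
Position 3 (value 0): max_ending_here = 9, max_so_far = 17
Position 4 (value 19): max_ending_here = 28, max_so_far = 28
Position 5 (value -17): max_ending_here = 11, max_so_far = 28
Position 6 (value 20): max_ending_here = 31, max_so_far = 31
Position 7 (value 10): max_ending_here = 41, max_so_far = 41
Position 8 (value 16): max_ending_here = 57, max_so_far = 57
Position 9 (value -19): max_ending_here = 38, max_so_far = 57

Maximum subarray: [17, -1, -7, 0, 19, -17, 20, 10, 16]
Maximum sum: 57

The maximum subarray is [17, -1, -7, 0, 19, -17, 20, 10, 16] with sum 57. This subarray runs from index 0 to index 8.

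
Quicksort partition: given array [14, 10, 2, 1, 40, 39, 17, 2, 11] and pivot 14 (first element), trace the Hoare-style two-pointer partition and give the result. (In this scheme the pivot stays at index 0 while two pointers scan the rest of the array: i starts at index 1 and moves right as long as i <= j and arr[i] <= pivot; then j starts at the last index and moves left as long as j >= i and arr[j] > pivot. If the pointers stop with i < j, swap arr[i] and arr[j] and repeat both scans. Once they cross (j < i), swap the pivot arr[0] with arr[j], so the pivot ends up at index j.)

Hoare-style two-pointer partition with pivot = 14:

Initial array: [14, 10, 2, 1, 40, 39, 17, 2, 11]

Pointers start at i = 1, j = 8.
i stops at index 4 (arr[4]=40 > 14), j stops at index 8 (arr[8]=11 <= 14): swap arr[4] and arr[8], array becomes [14, 10, 2, 1, 11, 39, 17, 2, 40]
i stops at index 5 (arr[5]=39 > 14), j stops at index 7 (arr[7]=2 <= 14): swap arr[5] and arr[7], array becomes [14, 10, 2, 1, 11, 2, 17, 39, 40]
i ends at 6, j ends at 5: the pointers have crossed (j < i), so scanning stops.

Swap pivot arr[0] with arr[5] to place pivot at position 5: [2, 10, 2, 1, 11, 14, 17, 39, 40]
Pivot position: 5

After partitioning with pivot 14, the array becomes [2, 10, 2, 1, 11, 14, 17, 39, 40]. The pivot is placed at index 5. All elements to the left of the pivot are <= 14, and all elements to the right are > 14.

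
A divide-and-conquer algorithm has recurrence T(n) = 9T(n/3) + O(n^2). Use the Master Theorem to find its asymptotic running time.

Master Theorem for T(n) = 9T(n/3) + O(n^2):

a = 9, b = 3, c = 2
log_b(a) = log_3(9) = 2.0000

Case 2: c = 2 = log_3(9) = 2.0000
T(n) = O(n^2 log n) = O(n^2 log n)

For T(n) = 9T(n/3) + O(n^2): log_3(9) = 2.0000. This is Case 2 of the Master Theorem (c = log_b(a), equal work at all levels), giving O(n^2 log n).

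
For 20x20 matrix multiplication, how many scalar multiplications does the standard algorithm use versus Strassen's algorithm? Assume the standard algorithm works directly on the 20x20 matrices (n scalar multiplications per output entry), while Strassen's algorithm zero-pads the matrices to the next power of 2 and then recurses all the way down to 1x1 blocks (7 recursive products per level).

Matrix multiplication for 20x20 matrices:

Strassen's algorithm requires power-of-2 dimensions. Pad 20x20 to 32x32 (next power of 2).

Standard algorithm: 20^3 = 8000 multiplications
Strassen's algorithm: 7^(log2(32)) = 7^5 = 16807 multiplications
Difference: 8000 - 16807 = -8807 (Strassen uses MORE here due to padding overhead — for small or just-over-power-of-2 n, padding can outweigh the per-level savings)

Standard: 8000 multiplications (20^3). Strassen: 16807 multiplications (7^5, after padding to 32x32). Strassen reduces 8 recursive multiplications to 7 at each level.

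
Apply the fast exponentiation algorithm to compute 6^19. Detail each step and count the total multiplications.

Computing 6^19 by squaring (build up from 6^1; each line after the first costs one multiplication):

6^1 = 6
6^2 = (6^1)^2 = 6^2 = 36
6^4 = (6^2)^2 = 36^2 = 1296
6^8 = (6^4)^2 = 1296^2 = 1679616
6^9 = 6 * 6^8 = 6 * 1679616 = 10077696
6^18 = (6^9)^2 = 10077696^2 = 101559956668416
6^19 = 6 * 6^18 = 6 * 101559956668416 = 609359740010496

Result: 609359740010496
Multiplications needed: 6 (6 lines after 6^1)

6^19 = 609359740010496. Using exponentiation by squaring, this requires 6 multiplications. The key idea: if the exponent is even, square the half-power; if odd, multiply by the base once.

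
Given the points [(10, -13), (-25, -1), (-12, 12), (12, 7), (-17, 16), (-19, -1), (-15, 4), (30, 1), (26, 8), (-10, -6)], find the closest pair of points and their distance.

Computing all pairwise distances among 10 points:

d((10, -13), (-25, -1)) = 37.0
d((10, -13), (-12, 12)) = 33.3017
d((10, -13), (12, 7)) = 20.0998
d((10, -13), (-17, 16)) = 39.6232
d((10, -13), (-19, -1)) = 31.3847
d((10, -13), (-15, 4)) = 30.2324
d((10, -13), (30, 1)) = 24.4131
d((10, -13), (26, 8)) = 26.4008
d((10, -13), (-10, -6)) = 21.1896
d((-25, -1), (-12, 12)) = 18.3848
d((-25, -1), (12, 7)) = 37.855
d((-25, -1), (-17, 16)) = 18.7883
d((-25, -1), (-19, -1)) = 6.0 <-- minimum
d((-25, -1), (-15, 4)) = 11.1803
d((-25, -1), (30, 1)) = 55.0364
d((-25, -1), (26, 8)) = 51.788
d((-25, -1), (-10, -6)) = 15.8114
d((-12, 12), (12, 7)) = 24.5153
d((-12, 12), (-17, 16)) = 6.4031
d((-12, 12), (-19, -1)) = 14.7648
d((-12, 12), (-15, 4)) = 8.544
d((-12, 12), (30, 1)) = 43.4166
d((-12, 12), (26, 8)) = 38.2099
d((-12, 12), (-10, -6)) = 18.1108
d((12, 7), (-17, 16)) = 30.3645
d((12, 7), (-19, -1)) = 32.0156
d((12, 7), (-15, 4)) = 27.1662
d((12, 7), (30, 1)) = 18.9737
d((12, 7), (26, 8)) = 14.0357
d((12, 7), (-10, -6)) = 25.5539
d((-17, 16), (-19, -1)) = 17.1172
d((-17, 16), (-15, 4)) = 12.1655
d((-17, 16), (30, 1)) = 49.3356
d((-17, 16), (26, 8)) = 43.7379
d((-17, 16), (-10, -6)) = 23.0868
d((-19, -1), (-15, 4)) = 6.4031
d((-19, -1), (30, 1)) = 49.0408
d((-19, -1), (26, 8)) = 45.8912
d((-19, -1), (-10, -6)) = 10.2956
d((-15, 4), (30, 1)) = 45.0999
d((-15, 4), (26, 8)) = 41.1947
d((-15, 4), (-10, -6)) = 11.1803
d((30, 1), (26, 8)) = 8.0623
d((30, 1), (-10, -6)) = 40.6079
d((26, 8), (-10, -6)) = 38.6264

Closest pair: (-25, -1) and (-19, -1) with distance 6.0

The closest pair is (-25, -1) and (-19, -1) with Euclidean distance 6.0. For 10 points, brute-force pairwise comparison is shown above. For large n, the divide-and-conquer algorithm (sort by x, recurse on halves, check the dividing strip) achieves O(n log n).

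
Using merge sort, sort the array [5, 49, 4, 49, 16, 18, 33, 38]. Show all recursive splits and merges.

Merge sort trace:

Split: [5, 49, 4, 49, 16, 18, 33, 38] -> [5, 49, 4, 49] and [16, 18, 33, 38]
  Split: [5, 49, 4, 49] -> [5, 49] and [4, 49]
    Split: [5, 49] -> [5] and [49]
    Merge: [5] + [49] -> [5, 49]
    Split: [4, 49] -> [4] and [49]
    Merge: [4] + [49] -> [4, 49]
  Merge: [5, 49] + [4, 49] -> [4, 5, 49, 49]
  Split: [16, 18, 33, 38] -> [16, 18] and [33, 38]
    Split: [16, 18] -> [16] and [18]
    Merge: [16] + [18] -> [16, 18]
    Split: [33, 38] -> [33] and [38]
    Merge: [33] + [38] -> [33, 38]
  Merge: [16, 18] + [33, 38] -> [16, 18, 33, 38]
Merge: [4, 5, 49, 49] + [16, 18, 33, 38] -> [4, 5, 16, 18, 33, 38, 49, 49]

Final sorted array: [4, 5, 16, 18, 33, 38, 49, 49]

The merge sort proceeds by recursively splitting the array and merging sorted halves.
After all merges, the sorted array is [4, 5, 16, 18, 33, 38, 49, 49].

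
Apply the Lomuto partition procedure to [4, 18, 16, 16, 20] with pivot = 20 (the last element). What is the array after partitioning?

Lomuto partition with pivot = 20:

Initial array: [4, 18, 16, 16, 20]

arr[0]=4 <= 20: swap with position 0, array becomes [4, 18, 16, 16, 20]
arr[1]=18 <= 20: swap with position 1, array becomes [4, 18, 16, 16, 20]
arr[2]=16 <= 20: swap with position 2, array becomes [4, 18, 16, 16, 20]
arr[3]=16 <= 20: swap with position 3, array becomes [4, 18, 16, 16, 20]

Place pivot at position 4: [4, 18, 16, 16, 20]
Pivot position: 4

After partitioning with pivot 20, the array becomes [4, 18, 16, 16, 20]. The pivot is placed at index 4. All elements to the left of the pivot are <= 20, and all elements to the right are > 20.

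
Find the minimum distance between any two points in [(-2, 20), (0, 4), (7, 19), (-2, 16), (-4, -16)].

Computing all pairwise distances among 5 points:

d((-2, 20), (0, 4)) = 16.1245
d((-2, 20), (7, 19)) = 9.0554
d((-2, 20), (-2, 16)) = 4.0 <-- minimum
d((-2, 20), (-4, -16)) = 36.0555
d((0, 4), (7, 19)) = 16.5529
d((0, 4), (-2, 16)) = 12.1655
d((0, 4), (-4, -16)) = 20.3961
d((7, 19), (-2, 16)) = 9.4868
d((7, 19), (-4, -16)) = 36.6879
d((-2, 16), (-4, -16)) = 32.0624

Closest pair: (-2, 20) and (-2, 16) with distance 4.0

The closest pair is (-2, 20) and (-2, 16) with Euclidean distance 4.0. For 5 points, brute-force pairwise comparison is shown above. For large n, the divide-and-conquer algorithm (sort by x, recurse on halves, check the dividing strip) achieves O(n log n).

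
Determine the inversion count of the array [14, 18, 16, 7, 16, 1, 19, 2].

Finding inversions in [14, 18, 16, 7, 16, 1, 19, 2]:

(0, 3): arr[0]=14 > arr[3]=7
(0, 5): arr[0]=14 > arr[5]=1
(0, 7): arr[0]=14 > arr[7]=2
(1, 2): arr[1]=18 > arr[2]=16
(1, 3): arr[1]=18 > arr[3]=7
(1, 4): arr[1]=18 > arr[4]=16
(1, 5): arr[1]=18 > arr[5]=1
(1, 7): arr[1]=18 > arr[7]=2
(2, 3): arr[2]=16 > arr[3]=7
(2, 5): arr[2]=16 > arr[5]=1
(2, 7): arr[2]=16 > arr[7]=2
(3, 5): arr[3]=7 > arr[5]=1
(3, 7): arr[3]=7 > arr[7]=2
(4, 5): arr[4]=16 > arr[5]=1
(4, 7): arr[4]=16 > arr[7]=2
(6, 7): arr[6]=19 > arr[7]=2

Total inversions: 16

The array has 16 inversion(s): (0,3), (0,5), (0,7), (1,2), (1,3), (1,4), (1,5), (1,7), (2,3), (2,5), (2,7), (3,5), (3,7), (4,5), (4,7), (6,7). Each pair (i,j) satisfies i < j and arr[i] > arr[j].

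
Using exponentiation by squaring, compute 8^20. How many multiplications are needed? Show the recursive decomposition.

Computing 8^20 by squaring (build up from 8^1; each line after the first costs one multiplication):

8^1 = 8
8^2 = (8^1)^2 = 8^2 = 64
8^4 = (8^2)^2 = 64^2 = 4096
8^5 = 8 * 8^4 = 8 * 4096 = 32768
8^10 = (8^5)^2 = 32768^2 = 1073741824
8^20 = (8^10)^2 = 1073741824^2 = 1152921504606846976

Result: 1152921504606846976
Multiplications needed: 5 (5 lines after 8^1)

8^20 = 1152921504606846976. Using exponentiation by squaring, this requires 5 multiplications. The key idea: if the exponent is even, square the half-power; if odd, multiply by the base once.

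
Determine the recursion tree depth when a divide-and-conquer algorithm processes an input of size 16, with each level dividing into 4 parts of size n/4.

For divide and conquer with division factor 4:

Problem sizes at each level:
Level 0: 16
Level 1: 4
Level 2: 1

The root is level 0 and the size-1 base case is level 2 (the tree spans levels 0 through 2, i.e. 3 levels counting the root), so the depth is the number of divisions: log_4(16) = 2

The recursion tree depth is log_4(16) = 2. At each level, the problem size is divided by 4, so it takes 2 divisions to reduce to a base case of size 1. The algorithm makes 4 recursive calls at each level.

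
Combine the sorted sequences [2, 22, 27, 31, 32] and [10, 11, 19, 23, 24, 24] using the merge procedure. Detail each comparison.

Merging process:

Compare 2 vs 10: take 2 from left. Merged: [2]
Compare 22 vs 10: take 10 from right. Merged: [2, 10]
Compare 22 vs 11: take 11 from right. Merged: [2, 10, 11]
Compare 22 vs 19: take 19 from right. Merged: [2, 10, 11, 19]
Compare 22 vs 23: take 22 from left. Merged: [2, 10, 11, 19, 22]
Compare 27 vs 23: take 23 from right. Merged: [2, 10, 11, 19, 22, 23]
Compare 27 vs 24: take 24 from right. Merged: [2, 10, 11, 19, 22, 23, 24]
Compare 27 vs 24: take 24 from right. Merged: [2, 10, 11, 19, 22, 23, 24, 24]
Append remaining from left: [27, 31, 32]. Merged: [2, 10, 11, 19, 22, 23, 24, 24, 27, 31, 32]

Final merged array: [2, 10, 11, 19, 22, 23, 24, 24, 27, 31, 32]
Total comparisons: 8

The merged array is [2, 10, 11, 19, 22, 23, 24, 24, 27, 31, 32], requiring 8 comparisons. The merge step runs in O(n) time where n is the total number of elements.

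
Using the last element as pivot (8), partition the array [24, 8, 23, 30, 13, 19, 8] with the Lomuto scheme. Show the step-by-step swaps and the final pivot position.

Lomuto partition with pivot = 8:

Initial array: [24, 8, 23, 30, 13, 19, 8]

arr[0]=24 > 8: no swap
arr[1]=8 <= 8: swap with position 0, array becomes [8, 24, 23, 30, 13, 19, 8]
arr[2]=23 > 8: no swap
arr[3]=30 > 8: no swap
arr[4]=13 > 8: no swap
arr[5]=19 > 8: no swap

Place pivot at position 1: [8, 8, 23, 30, 13, 19, 24]
Pivot position: 1

After partitioning with pivot 8, the array becomes [8, 8, 23, 30, 13, 19, 24]. The pivot is placed at index 1. All elements to the left of the pivot are <= 8, and all elements to the right are > 8.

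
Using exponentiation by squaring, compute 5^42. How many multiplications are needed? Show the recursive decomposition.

Computing 5^42 by squaring (build up from 5^1; each line after the first costs one multiplication):

5^1 = 5
5^2 = (5^1)^2 = 5^2 = 25
5^4 = (5^2)^2 = 25^2 = 625
5^5 = 5 * 5^4 = 5 * 625 = 3125
5^10 = (5^5)^2 = 3125^2 = 9765625
5^20 = (5^10)^2 = 9765625^2 = 95367431640625
5^21 = 5 * 5^20 = 5 * 95367431640625 = 476837158203125
5^42 = (5^21)^2 = 476837158203125^2 = 227373675443232059478759765625

Result: 227373675443232059478759765625
Multiplications needed: 7 (7 lines after 5^1)

5^42 = 227373675443232059478759765625. Using exponentiation by squaring, this requires 7 multiplications. The key idea: if the exponent is even, square the half-power; if odd, multiply by the base once.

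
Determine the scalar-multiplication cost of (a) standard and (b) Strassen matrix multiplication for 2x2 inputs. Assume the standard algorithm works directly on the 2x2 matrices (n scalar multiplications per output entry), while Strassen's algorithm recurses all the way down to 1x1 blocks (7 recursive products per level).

Matrix multiplication for 2x2 matrices:

Standard algorithm: 2^3 = 8 multiplications
Strassen's algorithm: 7^(log2(2)) = 7^1 = 7 multiplications
Savings: 8 - 7 = 1 multiplications

Standard: 8 multiplications (2^3). Strassen: 7 multiplications (7^1). Strassen reduces 8 recursive multiplications to 7 at each level.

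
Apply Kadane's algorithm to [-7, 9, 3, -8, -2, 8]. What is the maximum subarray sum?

Using Kadane's algorithm on [-7, 9, 3, -8, -2, 8]:

Scanning through the array:
Position 1 (value 9): max_ending_here = 9, max_so_far = 9
Position 2 (value 3): max_ending_here = 12, max_so_far = 12
Position 3 (value -8): max_ending_here = 4, max_so_far = 12
Position 4 (value -2): max_ending_here = 2, max_so_far = 12
Position 5 (value 8): max_ending_here = 10, max_so_far = 12

Maximum subarray: [9, 3]
Maximum sum: 12

The maximum subarray is [9, 3] with sum 12. This subarray runs from index 1 to index 2.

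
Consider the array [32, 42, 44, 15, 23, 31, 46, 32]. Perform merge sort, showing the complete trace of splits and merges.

Merge sort trace:

Split: [32, 42, 44, 15, 23, 31, 46, 32] -> [32, 42, 44, 15] and [23, 31, 46, 32]
  Split: [32, 42, 44, 15] -> [32, 42] and [44, 15]
    Split: [32, 42] -> [32] and [42]
    Merge: [32] + [42] -> [32, 42]
    Split: [44, 15] -> [44] and [15]
    Merge: [44] + [15] -> [15, 44]
  Merge: [32, 42] + [15, 44] -> [15, 32, 42, 44]
  Split: [23, 31, 46, 32] -> [23, 31] and [46, 32]
    Split: [23, 31] -> [23] and [31]
    Merge: [23] + [31] -> [23, 31]
    Split: [46, 32] -> [46] and [32]
    Merge: [46] + [32] -> [32, 46]
  Merge: [23, 31] + [32, 46] -> [23, 31, 32, 46]
Merge: [15, 32, 42, 44] + [23, 31, 32, 46] -> [15, 23, 31, 32, 32, 42, 44, 46]

Final sorted array: [15, 23, 31, 32, 32, 42, 44, 46]

The merge sort proceeds by recursively splitting the array and merging sorted halves.
After all merges, the sorted array is [15, 23, 31, 32, 32, 42, 44, 46].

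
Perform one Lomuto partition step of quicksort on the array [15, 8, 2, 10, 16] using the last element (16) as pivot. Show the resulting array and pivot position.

Lomuto partition with pivot = 16:

Initial array: [15, 8, 2, 10, 16]

arr[0]=15 <= 16: swap with position 0, array becomes [15, 8, 2, 10, 16]
arr[1]=8 <= 16: swap with position 1, array becomes [15, 8, 2, 10, 16]
arr[2]=2 <= 16: swap with position 2, array becomes [15, 8, 2, 10, 16]
arr[3]=10 <= 16: swap with position 3, array becomes [15, 8, 2, 10, 16]

Place pivot at position 4: [15, 8, 2, 10, 16]
Pivot position: 4

After partitioning with pivot 16, the array becomes [15, 8, 2, 10, 16]. The pivot is placed at index 4. All elements to the left of the pivot are <= 16, and all elements to the right are > 16.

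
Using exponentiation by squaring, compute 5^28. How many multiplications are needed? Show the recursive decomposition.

Computing 5^28 by squaring (build up from 5^1; each line after the first costs one multiplication):

5^1 = 5
5^2 = (5^1)^2 = 5^2 = 25
5^3 = 5 * 5^2 = 5 * 25 = 125
5^6 = (5^3)^2 = 125^2 = 15625
5^7 = 5 * 5^6 = 5 * 15625 = 78125
5^14 = (5^7)^2 = 78125^2 = 6103515625
5^28 = (5^14)^2 = 6103515625^2 = 37252902984619140625

Result: 37252902984619140625
Multiplications needed: 6 (6 lines after 5^1)

5^28 = 37252902984619140625. Using exponentiation by squaring, this requires 6 multiplications. The key idea: if the exponent is even, square the half-power; if odd, multiply by the base once.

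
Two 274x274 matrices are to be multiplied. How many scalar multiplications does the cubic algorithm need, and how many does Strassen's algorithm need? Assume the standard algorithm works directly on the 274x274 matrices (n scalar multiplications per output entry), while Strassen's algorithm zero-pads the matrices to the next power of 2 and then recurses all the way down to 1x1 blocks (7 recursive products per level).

Matrix multiplication for 274x274 matrices:

Strassen's algorithm requires power-of-2 dimensions. Pad 274x274 to 512x512 (next power of 2).

Standard algorithm: 274^3 = 20570824 multiplications
Strassen's algorithm: 7^(log2(512)) = 7^9 = 40353607 multiplications
Difference: 20570824 - 40353607 = -19782783 (Strassen uses MORE here due to padding overhead — for small or just-over-power-of-2 n, padding can outweigh the per-level savings)

Standard: 20570824 multiplications (274^3). Strassen: 40353607 multiplications (7^9, after padding to 512x512). Strassen reduces 8 recursive multiplications to 7 at each level.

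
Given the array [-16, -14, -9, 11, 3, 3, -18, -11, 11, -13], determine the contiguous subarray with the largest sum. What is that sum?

Using Kadane's algorithm on [-16, -14, -9, 11, 3, 3, -18, -11, 11, -13]:

Scanning through the array:
Position 1 (value -14): max_ending_here = -14, max_so_far = -14
Position 2 (value -9): max_ending_here = -9, max_so_far = -9
Position 3 (value 11): max_ending_here = 11, max_so_far = 11
Position 4 (value 3): max_ending_here = 14, max_so_far = 14
Position 5 (value 3): max_ending_here = 17, max_so_far = 17
Position 6 (value -18): max_ending_here = -1, max_so_far = 17
Position 7 (value -11): max_ending_here = -11, max_so_far = 17
Position 8 (value 11): max_ending_here = 11, max_so_far = 17
Position 9 (value -13): max_ending_here = -2, max_so_far = 17

Maximum subarray: [11, 3, 3]
Maximum sum: 17

The maximum subarray is [11, 3, 3] with sum 17. This subarray runs from index 3 to index 5.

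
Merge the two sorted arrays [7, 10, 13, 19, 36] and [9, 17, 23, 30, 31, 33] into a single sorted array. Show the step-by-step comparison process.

Merging process:

Compare 7 vs 9: take 7 from left. Merged: [7]
Compare 10 vs 9: take 9 from right. Merged: [7, 9]
Compare 10 vs 17: take 10 from left. Merged: [7, 9, 10]
Compare 13 vs 17: take 13 from left. Merged: [7, 9, 10, 13]
Compare 19 vs 17: take 17 from right. Merged: [7, 9, 10, 13, 17]
Compare 19 vs 23: take 19 from left. Merged: [7, 9, 10, 13, 17, 19]
Compare 36 vs 23: take 23 from right. Merged: [7, 9, 10, 13, 17, 19, 23]
Compare 36 vs 30: take 30 from right. Merged: [7, 9, 10, 13, 17, 19, 23, 30]
Compare 36 vs 31: take 31 from right. Merged: [7, 9, 10, 13, 17, 19, 23, 30, 31]
Compare 36 vs 33: take 33 from right. Merged: [7, 9, 10, 13, 17, 19, 23, 30, 31, 33]
Append remaining from left: [36]. Merged: [7, 9, 10, 13, 17, 19, 23, 30, 31, 33, 36]

Final merged array: [7, 9, 10, 13, 17, 19, 23, 30, 31, 33, 36]
Total comparisons: 10

The merged array is [7, 9, 10, 13, 17, 19, 23, 30, 31, 33, 36], requiring 10 comparisons. The merge step runs in O(n) time where n is the total number of elements.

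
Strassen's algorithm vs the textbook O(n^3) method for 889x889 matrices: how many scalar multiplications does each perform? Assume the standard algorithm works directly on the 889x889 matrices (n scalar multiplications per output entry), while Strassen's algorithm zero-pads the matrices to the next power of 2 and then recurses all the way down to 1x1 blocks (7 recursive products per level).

Matrix multiplication for 889x889 matrices:

Strassen's algorithm requires power-of-2 dimensions. Pad 889x889 to 1024x1024 (next power of 2).

Standard algorithm: 889^3 = 702595369 multiplications
Strassen's algorithm: 7^(log2(1024)) = 7^10 = 282475249 multiplications
Savings: 702595369 - 282475249 = 420120120 multiplications

Standard: 702595369 multiplications (889^3). Strassen: 282475249 multiplications (7^10, after padding to 1024x1024). Strassen reduces 8 recursive multiplications to 7 at each level.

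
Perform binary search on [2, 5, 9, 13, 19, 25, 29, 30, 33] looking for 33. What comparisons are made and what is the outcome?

Binary search for 33 in [2, 5, 9, 13, 19, 25, 29, 30, 33]:

lo=0, hi=8, mid=4, arr[mid]=19 -> 19 < 33, search right half
lo=5, hi=8, mid=6, arr[mid]=29 -> 29 < 33, search right half
lo=7, hi=8, mid=7, arr[mid]=30 -> 30 < 33, search right half
lo=8, hi=8, mid=8, arr[mid]=33 -> Found target at index 8!

Binary search finds 33 at index 8 after 4 comparisons. The search repeatedly halves the search space by comparing with the middle element.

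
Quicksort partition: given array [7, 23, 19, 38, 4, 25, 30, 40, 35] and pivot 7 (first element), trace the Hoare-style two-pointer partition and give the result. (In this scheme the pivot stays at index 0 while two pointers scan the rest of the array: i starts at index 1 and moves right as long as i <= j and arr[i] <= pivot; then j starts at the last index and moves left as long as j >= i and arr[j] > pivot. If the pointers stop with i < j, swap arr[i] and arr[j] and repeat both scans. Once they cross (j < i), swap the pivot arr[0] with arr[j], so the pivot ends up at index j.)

Hoare-style two-pointer partition with pivot = 7:

Initial array: [7, 23, 19, 38, 4, 25, 30, 40, 35]

Pointers start at i = 1, j = 8.
i stops at index 1 (arr[1]=23 > 7), j stops at index 4 (arr[4]=4 <= 7): swap arr[1] and arr[4], array becomes [7, 4, 19, 38, 23, 25, 30, 40, 35]
i ends at 2, j ends at 1: the pointers have crossed (j < i), so scanning stops.

Swap pivot arr[0] with arr[1] to place pivot at position 1: [4, 7, 19, 38, 23, 25, 30, 40, 35]
Pivot position: 1

After partitioning with pivot 7, the array becomes [4, 7, 19, 38, 23, 25, 30, 40, 35]. The pivot is placed at index 1. All elements to the left of the pivot are <= 7, and all elements to the right are > 7.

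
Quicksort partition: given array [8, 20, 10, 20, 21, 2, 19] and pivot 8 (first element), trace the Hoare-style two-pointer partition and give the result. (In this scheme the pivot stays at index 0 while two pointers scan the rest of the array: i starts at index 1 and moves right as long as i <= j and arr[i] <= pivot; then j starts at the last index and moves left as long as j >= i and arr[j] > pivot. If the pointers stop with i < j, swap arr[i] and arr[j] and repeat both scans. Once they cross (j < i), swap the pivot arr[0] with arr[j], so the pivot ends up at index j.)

Hoare-style two-pointer partition with pivot = 8:

Initial array: [8, 20, 10, 20, 21, 2, 19]

Pointers start at i = 1, j = 6.
i stops at index 1 (arr[1]=20 > 8), j stops at index 5 (arr[5]=2 <= 8): swap arr[1] and arr[5], array becomes [8, 2, 10, 20, 21, 20, 19]
i ends at 2, j ends at 1: the pointers have crossed (j < i), so scanning stops.

Swap pivot arr[0] with arr[1] to place pivot at position 1: [2, 8, 10, 20, 21, 20, 19]
Pivot position: 1

After partitioning with pivot 8, the array becomes [2, 8, 10, 20, 21, 20, 19]. The pivot is placed at index 1. All elements to the left of the pivot are <= 8, and all elements to the right are > 8.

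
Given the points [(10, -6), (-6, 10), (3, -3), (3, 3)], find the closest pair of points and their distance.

Computing all pairwise distances among 4 points:

d((10, -6), (-6, 10)) = 22.6274
d((10, -6), (3, -3)) = 7.6158
d((10, -6), (3, 3)) = 11.4018
d((-6, 10), (3, -3)) = 15.8114
d((-6, 10), (3, 3)) = 11.4018
d((3, -3), (3, 3)) = 6.0 <-- minimum

Closest pair: (3, -3) and (3, 3) with distance 6.0

The closest pair is (3, -3) and (3, 3) with Euclidean distance 6.0. For 4 points, brute-force pairwise comparison is shown above. For large n, the divide-and-conquer algorithm (sort by x, recurse on halves, check the dividing strip) achieves O(n log n).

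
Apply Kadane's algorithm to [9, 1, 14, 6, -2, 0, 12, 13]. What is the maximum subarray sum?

Using Kadane's algorithm on [9, 1, 14, 6, -2, 0, 12, 13]:

Scanning through the array:
Position 1 (value 1): max_ending_here = 10, max_so_far = 10
Position 2 (value 14): max_ending_here = 24, max_so_far = 24
Position 3 (value 6): max_ending_here = 30, max_so_far = 30
Position 4 (value -2): max_ending_here = 28, max_so_far = 30
Position 5 (value 0): max_ending_here = 28, max_so_far = 30
Position 6 (value 12): max_ending_here = 40, max_so_far = 40
Position 7 (value 13): max_ending_here = 53, max_so_far = 53

Maximum subarray: [9, 1, 14, 6, -2, 0, 12, 13]
Maximum sum: 53

The maximum subarray is [9, 1, 14, 6, -2, 0, 12, 13] with sum 53. This subarray runs from index 0 to index 7.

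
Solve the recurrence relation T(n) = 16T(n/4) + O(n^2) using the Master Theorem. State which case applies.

Master Theorem for T(n) = 16T(n/4) + O(n^2):

a = 16, b = 4, c = 2
log_b(a) = log_4(16) = 2.0000

Case 2: c = 2 = log_4(16) = 2.0000
T(n) = O(n^2 log n) = O(n^2 log n)

For T(n) = 16T(n/4) + O(n^2): log_4(16) = 2.0000. This is Case 2 of the Master Theorem (c = log_b(a), equal work at all levels), giving O(n^2 log n).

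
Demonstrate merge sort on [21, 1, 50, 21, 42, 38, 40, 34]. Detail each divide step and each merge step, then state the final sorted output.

Merge sort trace:

Split: [21, 1, 50, 21, 42, 38, 40, 34] -> [21, 1, 50, 21] and [42, 38, 40, 34]
  Split: [21, 1, 50, 21] -> [21, 1] and [50, 21]
    Split: [21, 1] -> [21] and [1]
    Merge: [21] + [1] -> [1, 21]
    Split: [50, 21] -> [50] and [21]
    Merge: [50] + [21] -> [21, 50]
  Merge: [1, 21] + [21, 50] -> [1, 21, 21, 50]
  Split: [42, 38, 40, 34] -> [42, 38] and [40, 34]
    Split: [42, 38] -> [42] and [38]
    Merge: [42] + [38] -> [38, 42]
    Split: [40, 34] -> [40] and [34]
    Merge: [40] + [34] -> [34, 40]
  Merge: [38, 42] + [34, 40] -> [34, 38, 40, 42]
Merge: [1, 21, 21, 50] + [34, 38, 40, 42] -> [1, 21, 21, 34, 38, 40, 42, 50]

Final sorted array: [1, 21, 21, 34, 38, 40, 42, 50]

The merge sort proceeds by recursively splitting the array and merging sorted halves.
After all merges, the sorted array is [1, 21, 21, 34, 38, 40, 42, 50].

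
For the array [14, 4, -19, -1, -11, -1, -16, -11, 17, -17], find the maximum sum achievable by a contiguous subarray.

Using Kadane's algorithm on [14, 4, -19, -1, -11, -1, -16, -11, 17, -17]:

Scanning through the array:
Position 1 (value 4): max_ending_here = 18, max_so_far = 18
Position 2 (value -19): max_ending_here = -1, max_so_far = 18
Position 3 (value -1): max_ending_here = -1, max_so_far = 18
Position 4 (value -11): max_ending_here = -11, max_so_far = 18
Position 5 (value -1): max_ending_here = -1, max_so_far = 18
Position 6 (value -16): max_ending_here = -16, max_so_far = 18
Position 7 (value -11): max_ending_here = -11, max_so_far = 18
Position 8 (value 17): max_ending_here = 17, max_so_far = 18
Position 9 (value -17): max_ending_here = 0, max_so_far = 18

Maximum subarray: [14, 4]
Maximum sum: 18

The maximum subarray is [14, 4] with sum 18. This subarray runs from index 0 to index 1.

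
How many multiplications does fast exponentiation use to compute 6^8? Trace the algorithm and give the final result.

Computing 6^8 by squaring (build up from 6^1; each line after the first costs one multiplication):

6^1 = 6
6^2 = (6^1)^2 = 6^2 = 36
6^4 = (6^2)^2 = 36^2 = 1296
6^8 = (6^4)^2 = 1296^2 = 1679616

Result: 1679616
Multiplications needed: 3 (3 lines after 6^1)

6^8 = 1679616. Using exponentiation by squaring, this requires 3 multiplications. The key idea: if the exponent is even, square the half-power; if odd, multiply by the base once.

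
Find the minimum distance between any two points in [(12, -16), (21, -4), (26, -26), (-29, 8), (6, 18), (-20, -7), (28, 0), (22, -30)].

Computing all pairwise distances among 8 points:

d((12, -16), (21, -4)) = 15.0
d((12, -16), (26, -26)) = 17.2047
d((12, -16), (-29, 8)) = 47.5079
d((12, -16), (6, 18)) = 34.5254
d((12, -16), (-20, -7)) = 33.2415
d((12, -16), (28, 0)) = 22.6274
d((12, -16), (22, -30)) = 17.2047
d((21, -4), (26, -26)) = 22.561
d((21, -4), (-29, 8)) = 51.4198
d((21, -4), (6, 18)) = 26.6271
d((21, -4), (-20, -7)) = 41.1096
d((21, -4), (28, 0)) = 8.0623
d((21, -4), (22, -30)) = 26.0192
d((26, -26), (-29, 8)) = 64.6607
d((26, -26), (6, 18)) = 48.3322
d((26, -26), (-20, -7)) = 49.7695
d((26, -26), (28, 0)) = 26.0768
d((26, -26), (22, -30)) = 5.6569 <-- minimum
d((-29, 8), (6, 18)) = 36.4005
d((-29, 8), (-20, -7)) = 17.4929
d((-29, 8), (28, 0)) = 57.5587
d((-29, 8), (22, -30)) = 63.6003
d((6, 18), (-20, -7)) = 36.0694
d((6, 18), (28, 0)) = 28.4253
d((6, 18), (22, -30)) = 50.5964
d((-20, -7), (28, 0)) = 48.5077
d((-20, -7), (22, -30)) = 47.8853
d((28, 0), (22, -30)) = 30.5941

Closest pair: (26, -26) and (22, -30) with distance 5.6569

The closest pair is (26, -26) and (22, -30) with Euclidean distance 5.6569. For 8 points, brute-force pairwise comparison is shown above. For large n, the divide-and-conquer algorithm (sort by x, recurse on halves, check the dividing strip) achieves O(n log n).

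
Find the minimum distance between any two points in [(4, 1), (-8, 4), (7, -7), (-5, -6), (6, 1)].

Computing all pairwise distances among 5 points:

d((4, 1), (-8, 4)) = 12.3693
d((4, 1), (7, -7)) = 8.544
d((4, 1), (-5, -6)) = 11.4018
d((4, 1), (6, 1)) = 2.0 <-- minimum
d((-8, 4), (7, -7)) = 18.6011
d((-8, 4), (-5, -6)) = 10.4403
d((-8, 4), (6, 1)) = 14.3178
d((7, -7), (-5, -6)) = 12.0416
d((7, -7), (6, 1)) = 8.0623
d((-5, -6), (6, 1)) = 13.0384

Closest pair: (4, 1) and (6, 1) with distance 2.0

The closest pair is (4, 1) and (6, 1) with Euclidean distance 2.0. For 5 points, brute-force pairwise comparison is shown above. For large n, the divide-and-conquer algorithm (sort by x, recurse on halves, check the dividing strip) achieves O(n log n).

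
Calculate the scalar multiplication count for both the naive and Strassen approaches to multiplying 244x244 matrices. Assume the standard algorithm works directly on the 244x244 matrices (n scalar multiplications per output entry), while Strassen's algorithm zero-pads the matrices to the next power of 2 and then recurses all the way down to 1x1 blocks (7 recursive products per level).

Matrix multiplication for 244x244 matrices:

Strassen's algorithm requires power-of-2 dimensions. Pad 244x244 to 256x256 (next power of 2).

Standard algorithm: 244^3 = 14526784 multiplications
Strassen's algorithm: 7^(log2(256)) = 7^8 = 5764801 multiplications
Savings: 14526784 - 5764801 = 8761983 multiplications

Standard: 14526784 multiplications (244^3). Strassen: 5764801 multiplications (7^8, after padding to 256x256). Strassen reduces 8 recursive multiplications to 7 at each level.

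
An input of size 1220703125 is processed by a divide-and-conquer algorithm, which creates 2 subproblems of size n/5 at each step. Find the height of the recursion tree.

For divide and conquer with division factor 5:

Problem sizes at each level:
Level 0: 1220703125
Level 1: 244140625
Level 2: 48828125
Level 3: 9765625
Level 4: 1953125
Level 5: 390625
Level 6: 78125
Level 7: 15625
Level 8: 3125
Level 9: 625
Level 10: 125
Level 11: 25
Level 12: 5
Level 13: 1

The root is level 0 and the size-1 base case is level 13 (the tree spans levels 0 through 13, i.e. 14 levels counting the root), so the depth is the number of divisions: log_5(1220703125) = 13

The recursion tree depth is log_5(1220703125) = 13. At each level, the problem size is divided by 5, so it takes 13 divisions to reduce to a base case of size 1. The algorithm makes 2 recursive calls at each level.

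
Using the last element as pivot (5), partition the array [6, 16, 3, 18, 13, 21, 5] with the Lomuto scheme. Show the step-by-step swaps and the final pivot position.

Lomuto partition with pivot = 5:

Initial array: [6, 16, 3, 18, 13, 21, 5]

arr[0]=6 > 5: no swap
arr[1]=16 > 5: no swap
arr[2]=3 <= 5: swap with position 0, array becomes [3, 16, 6, 18, 13, 21, 5]
arr[3]=18 > 5: no swap
arr[4]=13 > 5: no swap
arr[5]=21 > 5: no swap

Place pivot at position 1: [3, 5, 6, 18, 13, 21, 16]
Pivot position: 1

After partitioning with pivot 5, the array becomes [3, 5, 6, 18, 13, 21, 16]. The pivot is placed at index 1. All elements to the left of the pivot are <= 5, and all elements to the right are > 5.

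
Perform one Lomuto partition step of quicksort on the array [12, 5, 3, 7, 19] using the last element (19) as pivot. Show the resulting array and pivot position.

Lomuto partition with pivot = 19:

Initial array: [12, 5, 3, 7, 19]

arr[0]=12 <= 19: swap with position 0, array becomes [12, 5, 3, 7, 19]
arr[1]=5 <= 19: swap with position 1, array becomes [12, 5, 3, 7, 19]
arr[2]=3 <= 19: swap with position 2, array becomes [12, 5, 3, 7, 19]
arr[3]=7 <= 19: swap with position 3, array becomes [12, 5, 3, 7, 19]

Place pivot at position 4: [12, 5, 3, 7, 19]
Pivot position: 4

After partitioning with pivot 19, the array becomes [12, 5, 3, 7, 19]. The pivot is placed at index 4. All elements to the left of the pivot are <= 19, and all elements to the right are > 19.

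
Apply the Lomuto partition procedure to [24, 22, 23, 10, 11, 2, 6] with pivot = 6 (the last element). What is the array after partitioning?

Lomuto partition with pivot = 6:

Initial array: [24, 22, 23, 10, 11, 2, 6]

arr[0]=24 > 6: no swap
arr[1]=22 > 6: no swap
arr[2]=23 > 6: no swap
arr[3]=10 > 6: no swap
arr[4]=11 > 6: no swap
arr[5]=2 <= 6: swap with position 0, array becomes [2, 22, 23, 10, 11, 24, 6]

Place pivot at position 1: [2, 6, 23, 10, 11, 24, 22]
Pivot position: 1

After partitioning with pivot 6, the array becomes [2, 6, 23, 10, 11, 24, 22]. The pivot is placed at index 1. All elements to the left of the pivot are <= 6, and all elements to the right are > 6.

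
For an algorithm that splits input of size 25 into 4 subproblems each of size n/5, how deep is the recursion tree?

For divide and conquer with division factor 5:

Problem sizes at each level:
Level 0: 25
Level 1: 5
Level 2: 1

The root is level 0 and the size-1 base case is level 2 (the tree spans levels 0 through 2, i.e. 3 levels counting the root), so the depth is the number of divisions: log_5(25) = 2

The recursion tree depth is log_5(25) = 2. At each level, the problem size is divided by 5, so it takes 2 divisions to reduce to a base case of size 1. The algorithm makes 4 recursive calls at each level.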